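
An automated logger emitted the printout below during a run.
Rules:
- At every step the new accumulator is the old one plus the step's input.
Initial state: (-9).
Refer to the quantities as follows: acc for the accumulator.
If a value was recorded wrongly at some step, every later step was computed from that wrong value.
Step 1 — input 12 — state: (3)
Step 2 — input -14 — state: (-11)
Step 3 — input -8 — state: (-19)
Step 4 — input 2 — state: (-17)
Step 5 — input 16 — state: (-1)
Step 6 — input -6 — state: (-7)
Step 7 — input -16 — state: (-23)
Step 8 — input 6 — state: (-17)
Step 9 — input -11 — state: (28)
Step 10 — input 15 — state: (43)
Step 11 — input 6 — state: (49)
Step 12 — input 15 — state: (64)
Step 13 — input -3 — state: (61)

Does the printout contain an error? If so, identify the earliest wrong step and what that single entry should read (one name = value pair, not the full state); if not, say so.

Recomputing the run from the initial state:
step 1: acc = 3
step 2: acc = -11
step 3: acc = -19
step 4: acc = -17
step 5: acc = -1
step 6: acc = -7
step 7: acc = -23
step 8: acc = -17
step 9: acc = -28
step 10: acc = -13
step 11: acc = -7
step 12: acc = 8
step 13: acc = 5
The first disagreement with the printout is at step 9, where the value should be acc = -28.

step 9, acc = -28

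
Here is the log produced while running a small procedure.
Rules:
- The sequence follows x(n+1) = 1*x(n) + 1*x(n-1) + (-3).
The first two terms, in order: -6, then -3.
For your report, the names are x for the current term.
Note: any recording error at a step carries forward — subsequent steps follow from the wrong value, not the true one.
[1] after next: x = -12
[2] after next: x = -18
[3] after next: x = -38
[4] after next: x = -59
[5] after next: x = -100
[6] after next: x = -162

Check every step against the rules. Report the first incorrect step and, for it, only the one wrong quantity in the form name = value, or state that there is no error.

step 3, x = -33

Step 1: x = 1*(-3) + (1)*(-6) + (-3) = -12 — agrees with the log.
Step 2: x = 1*(-12) + (1)*(-3) + (-3) = -18 — in agreement.
Step 3: x = 1*(-18) + (1)*(-12) + (-3) = -33 — a discrepancy with the log.
The audit stops at step 3: the recorded entry is wrong and should be x = -33.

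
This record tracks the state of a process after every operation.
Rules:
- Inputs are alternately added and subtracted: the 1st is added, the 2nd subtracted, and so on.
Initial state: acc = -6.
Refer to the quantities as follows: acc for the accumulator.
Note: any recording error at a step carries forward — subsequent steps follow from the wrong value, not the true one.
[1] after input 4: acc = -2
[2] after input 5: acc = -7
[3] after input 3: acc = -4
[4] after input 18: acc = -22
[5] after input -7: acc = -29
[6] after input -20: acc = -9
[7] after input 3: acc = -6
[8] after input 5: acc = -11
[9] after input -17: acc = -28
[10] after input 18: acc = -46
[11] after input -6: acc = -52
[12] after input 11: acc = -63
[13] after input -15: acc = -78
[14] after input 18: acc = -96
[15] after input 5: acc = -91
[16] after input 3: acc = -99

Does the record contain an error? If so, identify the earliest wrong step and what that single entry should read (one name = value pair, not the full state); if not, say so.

step 16, acc = -94

Step 1: acc = -6 + 4 = -2 — agrees with the record.
Step 2: acc = -2 - 5 = -7 — no discrepancy.
Step 3: acc = -7 + 3 = -4 — matches.
Step 4: acc = -4 - 18 = -22 — exactly as logged.
Step 5: acc = -22 + -7 = -29 — agrees with the record.
Step 6: acc = -29 - -20 = -9 — agrees with the record.
Step 7: acc = -9 + 3 = -6 — same as recorded.
Step 8: acc = -6 - 5 = -11 — consistent with the record.
Step 9: acc = -11 + -17 = -28 — in agreement.
Step 10: acc = -28 - 18 = -46 — exactly as logged.
Step 11: acc = -46 + -6 = -52 — in agreement.
Step 12: acc = -52 - 11 = -63 — in agreement.
Step 13: acc = -63 + -15 = -78 — agrees with the record.
Step 14: acc = -78 - 18 = -96 — same as recorded.
Step 15: acc = -96 + 5 = -91 — same as recorded.
Step 16: acc = -91 - 3 = -94 — the recorded entry deviates here.
That makes step 16 the first incorrect line — acc = -94 is what it should show.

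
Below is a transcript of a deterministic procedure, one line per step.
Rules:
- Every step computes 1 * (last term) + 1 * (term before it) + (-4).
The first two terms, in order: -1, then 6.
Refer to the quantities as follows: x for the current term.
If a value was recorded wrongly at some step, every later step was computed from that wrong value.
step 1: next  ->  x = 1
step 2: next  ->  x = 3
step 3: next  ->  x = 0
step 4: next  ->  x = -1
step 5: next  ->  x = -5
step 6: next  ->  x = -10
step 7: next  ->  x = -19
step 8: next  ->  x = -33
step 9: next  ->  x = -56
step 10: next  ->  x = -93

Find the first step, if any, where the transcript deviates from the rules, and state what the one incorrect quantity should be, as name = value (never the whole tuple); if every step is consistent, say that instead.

no error

1. x = 1*(6) + (1)*(-1) + (-4) = 1 (confirmed correct)
2. x = 1*(1) + (1)*(6) + (-4) = 3 (checks out)
3. x = 1*(3) + (1)*(1) + (-4) = 0 (verified)
4. x = 1*(0) + (1)*(3) + (-4) = -1 (matches)
5. x = 1*(-1) + (1)*(0) + (-4) = -5 (in agreement)
6. x = 1*(-5) + (1)*(-1) + (-4) = -10 (no discrepancy)
7. x = 1*(-10) + (1)*(-5) + (-4) = -19 (agrees with the transcript)
8. x = 1*(-19) + (1)*(-10) + (-4) = -33 (in agreement)
9. x = 1*(-33) + (1)*(-19) + (-4) = -56 (in agreement)
10. x = 1*(-56) + (1)*(-33) + (-4) = -93 (same as recorded)
Each recorded entry agrees with the recomputation.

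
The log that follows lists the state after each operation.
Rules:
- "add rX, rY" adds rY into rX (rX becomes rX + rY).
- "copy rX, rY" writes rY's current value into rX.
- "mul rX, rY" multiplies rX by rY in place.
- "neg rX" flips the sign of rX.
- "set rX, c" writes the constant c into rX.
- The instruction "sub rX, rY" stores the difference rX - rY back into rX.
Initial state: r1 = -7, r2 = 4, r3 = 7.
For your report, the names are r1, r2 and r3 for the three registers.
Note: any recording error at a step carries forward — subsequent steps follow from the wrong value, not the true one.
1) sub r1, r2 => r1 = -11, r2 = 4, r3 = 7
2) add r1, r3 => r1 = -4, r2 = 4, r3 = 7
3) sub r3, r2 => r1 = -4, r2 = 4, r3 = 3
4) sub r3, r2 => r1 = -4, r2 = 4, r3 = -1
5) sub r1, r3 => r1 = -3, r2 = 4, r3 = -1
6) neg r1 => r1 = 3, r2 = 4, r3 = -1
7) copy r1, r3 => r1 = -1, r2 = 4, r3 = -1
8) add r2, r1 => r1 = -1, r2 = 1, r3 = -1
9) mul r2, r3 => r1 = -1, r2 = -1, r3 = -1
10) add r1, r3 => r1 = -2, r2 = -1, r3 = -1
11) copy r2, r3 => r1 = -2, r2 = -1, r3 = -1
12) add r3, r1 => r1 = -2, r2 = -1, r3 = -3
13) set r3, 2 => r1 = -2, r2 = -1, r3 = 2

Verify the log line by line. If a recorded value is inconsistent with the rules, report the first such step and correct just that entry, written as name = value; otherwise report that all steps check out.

step 8, r2 = 3

1. r1 = -7 - 4 = -11 (agrees with the log)
2. r1 = -11 + 7 = -4 (same as recorded)
3. r3 = 7 - 4 = 3 (exactly as logged)
4. r3 = 3 - 4 = -1 (no discrepancy)
5. r1 = -4 - -1 = -3 (consistent with the log)
6. r1 = -(-3) = 3 (no discrepancy)
7. r1 = -1 (checks out)
8. r2 = 4 + -1 = 3 (a discrepancy with the log)
The audit stops at step 8: the recorded entry is wrong and should be r2 = 3.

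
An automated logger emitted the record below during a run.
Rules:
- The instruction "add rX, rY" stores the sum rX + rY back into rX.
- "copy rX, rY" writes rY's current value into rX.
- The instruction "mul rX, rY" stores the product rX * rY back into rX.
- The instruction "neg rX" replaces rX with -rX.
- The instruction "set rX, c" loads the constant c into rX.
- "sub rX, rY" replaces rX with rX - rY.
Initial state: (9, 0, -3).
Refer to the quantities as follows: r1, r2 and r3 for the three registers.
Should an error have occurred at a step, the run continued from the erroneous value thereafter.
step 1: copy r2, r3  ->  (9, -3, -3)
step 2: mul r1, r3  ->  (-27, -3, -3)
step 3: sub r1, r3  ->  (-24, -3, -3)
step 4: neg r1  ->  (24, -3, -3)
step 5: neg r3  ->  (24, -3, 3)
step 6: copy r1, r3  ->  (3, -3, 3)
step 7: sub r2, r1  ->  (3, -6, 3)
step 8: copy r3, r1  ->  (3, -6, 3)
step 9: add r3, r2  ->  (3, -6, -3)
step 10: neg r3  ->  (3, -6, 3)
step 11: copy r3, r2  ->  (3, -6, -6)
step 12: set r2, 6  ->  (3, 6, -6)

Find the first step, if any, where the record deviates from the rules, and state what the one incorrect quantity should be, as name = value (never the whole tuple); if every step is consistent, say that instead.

Recomputing the run from the initial state:
step 1: r1 = 9, r2 = -3, r3 = -3
step 2: r1 = -27, r2 = -3, r3 = -3
step 3: r1 = -24, r2 = -3, r3 = -3
step 4: r1 = 24, r2 = -3, r3 = -3
step 5: r1 = 24, r2 = -3, r3 = 3
step 6: r1 = 3, r2 = -3, r3 = 3
step 7: r1 = 3, r2 = -6, r3 = 3
step 8: r1 = 3, r2 = -6, r3 = 3
step 9: r1 = 3, r2 = -6, r3 = -3
step 10: r1 = 3, r2 = -6, r3 = 3
step 11: r1 = 3, r2 = -6, r3 = -6
step 12: r1 = 3, r2 = 6, r3 = -6
This matches the record at every step.

no error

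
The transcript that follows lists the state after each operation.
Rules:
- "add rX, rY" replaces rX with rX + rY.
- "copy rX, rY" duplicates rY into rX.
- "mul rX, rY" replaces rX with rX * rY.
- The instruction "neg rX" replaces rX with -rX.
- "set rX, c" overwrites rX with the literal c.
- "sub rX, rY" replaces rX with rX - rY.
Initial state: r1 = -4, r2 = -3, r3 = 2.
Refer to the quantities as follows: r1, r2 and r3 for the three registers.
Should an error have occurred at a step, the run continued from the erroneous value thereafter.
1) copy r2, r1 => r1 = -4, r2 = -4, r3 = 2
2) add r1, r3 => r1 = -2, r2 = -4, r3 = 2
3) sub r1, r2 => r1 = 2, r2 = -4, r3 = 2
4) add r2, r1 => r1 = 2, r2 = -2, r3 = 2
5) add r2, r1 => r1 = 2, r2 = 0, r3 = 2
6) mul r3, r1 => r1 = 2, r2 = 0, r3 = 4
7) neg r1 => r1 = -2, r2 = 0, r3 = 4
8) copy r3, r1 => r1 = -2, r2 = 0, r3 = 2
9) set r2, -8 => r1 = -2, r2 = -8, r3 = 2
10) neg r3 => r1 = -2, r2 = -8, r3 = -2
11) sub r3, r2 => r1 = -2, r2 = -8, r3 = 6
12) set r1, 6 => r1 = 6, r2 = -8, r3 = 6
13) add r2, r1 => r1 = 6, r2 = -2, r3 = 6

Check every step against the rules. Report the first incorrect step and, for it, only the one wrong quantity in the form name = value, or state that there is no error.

Step 1: r2 = -4 — exactly as logged.
Step 2: r1 = -4 + 2 = -2 — checks out.
Step 3: r1 = -2 - -4 = 2 — in agreement.
Step 4: r2 = -4 + 2 = -2 — confirmed correct.
Step 5: r2 = -2 + 2 = 0 — matches.
Step 6: r3 = 2 * 2 = 4 — consistent with the transcript.
Step 7: r1 = -(2) = -2 — consistent with the transcript.
Step 8: r3 = -2 — the transcript disagrees here.
The audit stops at step 8: the recorded entry is wrong and should be r3 = -2.

step 8, r3 = -2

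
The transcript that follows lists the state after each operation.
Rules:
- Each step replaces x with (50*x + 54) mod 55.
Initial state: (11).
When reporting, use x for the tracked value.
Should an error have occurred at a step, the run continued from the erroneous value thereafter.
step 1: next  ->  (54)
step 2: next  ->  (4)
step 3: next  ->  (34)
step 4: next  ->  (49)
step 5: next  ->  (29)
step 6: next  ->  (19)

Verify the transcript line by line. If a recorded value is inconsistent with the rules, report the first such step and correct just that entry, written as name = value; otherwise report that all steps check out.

no error

step 1: x = (50*11 + 54) mod 55 = 54 -> no discrepancy
step 2: x = (50*54 + 54) mod 55 = 4 -> agrees with the transcript
step 3: x = (50*4 + 54) mod 55 = 34 -> confirmed correct
step 4: x = (50*34 + 54) mod 55 = 49 -> matches
step 5: x = (50*49 + 54) mod 55 = 29 -> agrees with the transcript
step 6: x = (50*29 + 54) mod 55 = 19 -> matches
All entries verified; no error found.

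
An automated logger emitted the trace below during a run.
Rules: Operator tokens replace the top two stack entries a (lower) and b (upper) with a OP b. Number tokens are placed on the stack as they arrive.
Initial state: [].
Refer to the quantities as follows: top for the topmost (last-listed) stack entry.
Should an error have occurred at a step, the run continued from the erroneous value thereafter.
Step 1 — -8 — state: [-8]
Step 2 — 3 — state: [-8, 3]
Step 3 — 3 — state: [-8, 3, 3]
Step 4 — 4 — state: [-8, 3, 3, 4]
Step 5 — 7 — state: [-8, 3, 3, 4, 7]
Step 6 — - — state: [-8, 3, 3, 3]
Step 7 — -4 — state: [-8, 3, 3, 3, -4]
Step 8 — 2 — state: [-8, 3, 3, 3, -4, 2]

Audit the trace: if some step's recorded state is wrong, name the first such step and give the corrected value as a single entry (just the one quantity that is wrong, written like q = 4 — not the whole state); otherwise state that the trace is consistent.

Step 1: push -8: top = -8 — agrees with the trace.
Step 2: push 3: top = 3 — matches.
Step 3: push 3: top = 3 — checks out.
Step 4: push 4: top = 4 — consistent with the trace.
Step 5: push 7: top = 7 — consistent with the trace.
Step 6: 4 - 7 = -3 — not what was recorded.
First deviation found at step 6; the corrected entry is top = -3.

step 6, top = -3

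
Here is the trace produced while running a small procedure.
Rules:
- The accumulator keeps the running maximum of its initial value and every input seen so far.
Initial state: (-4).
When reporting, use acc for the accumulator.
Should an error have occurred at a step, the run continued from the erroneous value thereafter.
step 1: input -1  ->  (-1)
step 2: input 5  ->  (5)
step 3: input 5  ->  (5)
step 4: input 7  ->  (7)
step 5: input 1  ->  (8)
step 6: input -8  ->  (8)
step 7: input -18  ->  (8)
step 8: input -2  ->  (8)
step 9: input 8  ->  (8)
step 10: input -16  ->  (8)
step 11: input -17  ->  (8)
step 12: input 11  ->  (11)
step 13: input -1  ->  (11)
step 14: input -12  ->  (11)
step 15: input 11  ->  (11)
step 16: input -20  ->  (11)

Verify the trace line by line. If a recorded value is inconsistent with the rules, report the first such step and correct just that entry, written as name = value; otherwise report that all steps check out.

step 5, acc = 7

Step 1: acc = max(-4, -1) = -1 — checks out.
Step 2: acc = max(-1, 5) = 5 — no discrepancy.
Step 3: acc = max(5, 5) = 5 — agrees with the trace.
Step 4: acc = max(5, 7) = 7 — verified.
Step 5: acc = max(7, 1) = 7 — first mismatch against the trace.
Step 5 is the first one off; corrected, acc = 7.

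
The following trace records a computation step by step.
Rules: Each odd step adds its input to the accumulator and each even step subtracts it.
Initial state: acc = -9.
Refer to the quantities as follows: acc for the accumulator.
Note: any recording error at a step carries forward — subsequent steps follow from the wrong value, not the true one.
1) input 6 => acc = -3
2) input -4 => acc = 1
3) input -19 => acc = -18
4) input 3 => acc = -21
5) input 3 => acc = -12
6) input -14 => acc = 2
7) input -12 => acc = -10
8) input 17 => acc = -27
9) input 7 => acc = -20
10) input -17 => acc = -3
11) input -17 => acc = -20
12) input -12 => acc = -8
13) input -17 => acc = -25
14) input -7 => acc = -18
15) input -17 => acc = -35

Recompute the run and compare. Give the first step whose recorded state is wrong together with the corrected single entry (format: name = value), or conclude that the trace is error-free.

step 5, acc = -18

step 1: acc = -9 + 6 = -3 -> agrees with the trace
step 2: acc = -3 - -4 = 1 -> agrees with the trace
step 3: acc = 1 + -19 = -18 -> no discrepancy
step 4: acc = -18 - 3 = -21 -> matches
step 5: acc = -21 + 3 = -18 -> this is not what the trace shows
Step 5 is the first one off; corrected, acc = -18.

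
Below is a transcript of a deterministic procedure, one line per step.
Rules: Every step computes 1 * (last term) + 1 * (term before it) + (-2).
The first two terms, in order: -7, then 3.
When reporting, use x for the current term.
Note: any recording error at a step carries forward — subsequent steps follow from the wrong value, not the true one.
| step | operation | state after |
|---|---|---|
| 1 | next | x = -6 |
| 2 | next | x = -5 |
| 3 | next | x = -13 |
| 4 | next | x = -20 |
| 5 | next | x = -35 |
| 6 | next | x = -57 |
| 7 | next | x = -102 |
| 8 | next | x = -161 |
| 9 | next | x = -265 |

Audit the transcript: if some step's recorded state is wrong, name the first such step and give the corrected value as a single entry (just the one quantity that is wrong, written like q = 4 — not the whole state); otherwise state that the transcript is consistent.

step 7, x = -94

Step 1: x = 1*(3) + (1)*(-7) + (-2) = -6 — verified.
Step 2: x = 1*(-6) + (1)*(3) + (-2) = -5 — confirmed correct.
Step 3: x = 1*(-5) + (1)*(-6) + (-2) = -13 — in agreement.
Step 4: x = 1*(-13) + (1)*(-5) + (-2) = -20 — matches.
Step 5: x = 1*(-20) + (1)*(-13) + (-2) = -35 — checks out.
Step 6: x = 1*(-35) + (1)*(-20) + (-2) = -57 — matches.
Step 7: x = 1*(-57) + (1)*(-35) + (-2) = -94 — the transcript disagrees here.
The audit stops at step 7: the recorded entry is wrong and should be x = -94.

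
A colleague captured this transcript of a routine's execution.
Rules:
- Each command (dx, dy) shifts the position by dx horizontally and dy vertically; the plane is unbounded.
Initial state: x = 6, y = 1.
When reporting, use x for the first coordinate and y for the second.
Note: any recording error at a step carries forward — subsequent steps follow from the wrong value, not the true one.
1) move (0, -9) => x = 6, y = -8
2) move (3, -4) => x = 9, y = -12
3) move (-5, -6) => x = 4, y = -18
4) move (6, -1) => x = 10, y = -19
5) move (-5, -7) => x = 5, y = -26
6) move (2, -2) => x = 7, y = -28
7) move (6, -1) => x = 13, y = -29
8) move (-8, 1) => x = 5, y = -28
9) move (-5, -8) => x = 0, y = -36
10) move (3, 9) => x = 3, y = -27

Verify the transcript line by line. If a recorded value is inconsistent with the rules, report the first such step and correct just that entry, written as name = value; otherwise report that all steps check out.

step 1: x = 6 + (0) = 6, y = 1 + (-9) = -8 -> in agreement
step 2: x = 6 + (3) = 9, y = -8 + (-4) = -12 -> verified
step 3: x = 9 + (-5) = 4, y = -12 + (-6) = -18 -> consistent with the transcript
step 4: x = 4 + (6) = 10, y = -18 + (-1) = -19 -> exactly as logged
step 5: x = 10 + (-5) = 5, y = -19 + (-7) = -26 -> exactly as logged
step 6: x = 5 + (2) = 7, y = -26 + (-2) = -28 -> in agreement
step 7: x = 7 + (6) = 13, y = -28 + (-1) = -29 -> verified
step 8: x = 13 + (-8) = 5, y = -29 + (1) = -28 -> agrees with the transcript
step 9: x = 5 + (-5) = 0, y = -28 + (-8) = -36 -> checks out
step 10: x = 0 + (3) = 3, y = -36 + (9) = -27 -> verified
The whole run recomputes cleanly — no discrepancies.

no error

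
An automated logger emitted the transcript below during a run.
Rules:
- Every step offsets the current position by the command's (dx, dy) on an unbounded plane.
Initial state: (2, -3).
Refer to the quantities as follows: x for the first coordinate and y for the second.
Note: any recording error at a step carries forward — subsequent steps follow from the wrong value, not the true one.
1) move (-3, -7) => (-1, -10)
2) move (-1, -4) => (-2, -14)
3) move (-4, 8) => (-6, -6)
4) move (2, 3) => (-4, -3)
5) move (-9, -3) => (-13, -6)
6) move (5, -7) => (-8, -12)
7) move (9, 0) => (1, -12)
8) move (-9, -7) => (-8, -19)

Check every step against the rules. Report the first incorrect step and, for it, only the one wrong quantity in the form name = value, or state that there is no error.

step 6, y = -13

Recomputing the run from the initial state:
step 1: x = -1, y = -10
step 2: x = -2, y = -14
step 3: x = -6, y = -6
step 4: x = -4, y = -3
step 5: x = -13, y = -6
step 6: x = -8, y = -13
step 7: x = 1, y = -13
step 8: x = -8, y = -20
The first disagreement with the transcript is at step 6, where the value should be y = -13.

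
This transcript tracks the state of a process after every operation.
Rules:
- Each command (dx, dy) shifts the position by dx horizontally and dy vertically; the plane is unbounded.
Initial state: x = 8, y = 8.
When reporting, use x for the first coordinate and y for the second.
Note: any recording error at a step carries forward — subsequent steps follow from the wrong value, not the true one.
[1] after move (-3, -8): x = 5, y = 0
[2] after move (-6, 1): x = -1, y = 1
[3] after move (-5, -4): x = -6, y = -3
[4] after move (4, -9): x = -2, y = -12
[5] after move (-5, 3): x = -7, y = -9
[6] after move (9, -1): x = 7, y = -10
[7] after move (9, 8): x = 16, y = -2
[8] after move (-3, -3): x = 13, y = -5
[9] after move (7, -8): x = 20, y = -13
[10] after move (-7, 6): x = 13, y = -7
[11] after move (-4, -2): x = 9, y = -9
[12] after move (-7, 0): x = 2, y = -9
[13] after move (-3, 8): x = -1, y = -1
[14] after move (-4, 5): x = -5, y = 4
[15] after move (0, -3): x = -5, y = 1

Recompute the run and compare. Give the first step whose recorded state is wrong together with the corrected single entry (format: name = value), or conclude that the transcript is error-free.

Recomputing the run from the initial state:
step 1: x = 5, y = 0
step 2: x = -1, y = 1
step 3: x = -6, y = -3
step 4: x = -2, y = -12
step 5: x = -7, y = -9
step 6: x = 2, y = -10
step 7: x = 11, y = -2
step 8: x = 8, y = -5
step 9: x = 15, y = -13
step 10: x = 8, y = -7
step 11: x = 4, y = -9
step 12: x = -3, y = -9
step 13: x = -6, y = -1
step 14: x = -10, y = 4
step 15: x = -10, y = 1
The first disagreement with the transcript is at step 6, where the value should be x = 2.

step 6, x = 2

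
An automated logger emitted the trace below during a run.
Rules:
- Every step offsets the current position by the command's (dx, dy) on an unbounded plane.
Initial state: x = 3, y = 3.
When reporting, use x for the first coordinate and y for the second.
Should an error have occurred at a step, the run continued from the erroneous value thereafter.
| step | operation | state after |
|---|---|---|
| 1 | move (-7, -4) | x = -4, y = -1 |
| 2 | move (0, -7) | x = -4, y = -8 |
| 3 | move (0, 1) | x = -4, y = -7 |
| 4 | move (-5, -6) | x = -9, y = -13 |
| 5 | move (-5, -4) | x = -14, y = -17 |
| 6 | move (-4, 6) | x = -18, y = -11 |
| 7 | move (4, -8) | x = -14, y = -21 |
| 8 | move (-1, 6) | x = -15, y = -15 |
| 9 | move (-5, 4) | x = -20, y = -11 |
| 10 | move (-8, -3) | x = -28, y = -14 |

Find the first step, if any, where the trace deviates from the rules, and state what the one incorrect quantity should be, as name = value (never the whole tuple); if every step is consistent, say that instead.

Recomputing the run from the initial state:
step 1: x = -4, y = -1
step 2: x = -4, y = -8
step 3: x = -4, y = -7
step 4: x = -9, y = -13
step 5: x = -14, y = -17
step 6: x = -18, y = -11
step 7: x = -14, y = -19
step 8: x = -15, y = -13
step 9: x = -20, y = -9
step 10: x = -28, y = -12
The first disagreement with the trace is at step 7, where the value should be y = -19.

step 7, y = -19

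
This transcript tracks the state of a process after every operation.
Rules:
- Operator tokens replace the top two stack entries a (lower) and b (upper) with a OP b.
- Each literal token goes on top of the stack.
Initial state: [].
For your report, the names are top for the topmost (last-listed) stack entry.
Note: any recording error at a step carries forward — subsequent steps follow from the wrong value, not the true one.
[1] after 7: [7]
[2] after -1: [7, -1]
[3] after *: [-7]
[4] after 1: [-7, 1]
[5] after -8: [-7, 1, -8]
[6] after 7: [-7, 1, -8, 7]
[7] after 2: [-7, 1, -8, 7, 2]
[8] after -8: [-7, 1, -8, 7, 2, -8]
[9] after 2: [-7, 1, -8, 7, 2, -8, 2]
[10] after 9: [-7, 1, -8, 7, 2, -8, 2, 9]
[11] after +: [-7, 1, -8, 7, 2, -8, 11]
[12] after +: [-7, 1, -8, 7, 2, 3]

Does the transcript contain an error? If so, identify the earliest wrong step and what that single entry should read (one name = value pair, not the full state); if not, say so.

no error

1. push 7: top = 7 (consistent with the transcript)
2. push -1: top = -1 (exactly as logged)
3. 7 * -1 = -7 (verified)
4. push 1: top = 1 (same as recorded)
5. push -8: top = -8 (checks out)
6. push 7: top = 7 (verified)
7. push 2: top = 2 (no discrepancy)
8. push -8: top = -8 (same as recorded)
9. push 2: top = 2 (confirmed correct)
10. push 9: top = 9 (in agreement)
11. 2 + 9 = 11 (no discrepancy)
12. -8 + 11 = 3 (same as recorded)
All entries verified; no error found.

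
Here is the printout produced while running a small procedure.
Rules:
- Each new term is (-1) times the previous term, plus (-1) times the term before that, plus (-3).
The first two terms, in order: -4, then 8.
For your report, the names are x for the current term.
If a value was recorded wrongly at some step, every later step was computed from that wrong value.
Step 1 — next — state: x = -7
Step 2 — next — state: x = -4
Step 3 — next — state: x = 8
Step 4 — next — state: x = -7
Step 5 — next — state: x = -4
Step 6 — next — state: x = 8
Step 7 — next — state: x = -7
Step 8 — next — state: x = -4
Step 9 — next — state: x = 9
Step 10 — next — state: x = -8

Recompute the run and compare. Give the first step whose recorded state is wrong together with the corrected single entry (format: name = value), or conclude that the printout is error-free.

step 9, x = 8

Recomputing the run from the initial state:
step 1: x = -7
step 2: x = -4
step 3: x = 8
step 4: x = -7
step 5: x = -4
step 6: x = 8
step 7: x = -7
step 8: x = -4
step 9: x = 8
step 10: x = -7
The first disagreement with the printout is at step 9, where the value should be x = 8.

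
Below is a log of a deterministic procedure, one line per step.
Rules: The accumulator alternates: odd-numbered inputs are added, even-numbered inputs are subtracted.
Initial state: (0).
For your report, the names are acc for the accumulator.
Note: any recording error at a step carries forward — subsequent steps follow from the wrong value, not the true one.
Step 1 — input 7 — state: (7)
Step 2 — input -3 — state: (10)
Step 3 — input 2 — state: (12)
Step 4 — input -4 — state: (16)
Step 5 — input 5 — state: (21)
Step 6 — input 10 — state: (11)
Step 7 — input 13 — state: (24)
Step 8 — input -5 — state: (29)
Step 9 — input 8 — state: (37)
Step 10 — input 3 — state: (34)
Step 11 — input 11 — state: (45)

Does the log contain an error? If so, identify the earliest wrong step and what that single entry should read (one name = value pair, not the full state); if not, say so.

no error

step 1: acc = 0 + 7 = 7 -> confirmed correct
step 2: acc = 7 - -3 = 10 -> matches
step 3: acc = 10 + 2 = 12 -> agrees with the log
step 4: acc = 12 - -4 = 16 -> verified
step 5: acc = 16 + 5 = 21 -> matches
step 6: acc = 21 - 10 = 11 -> agrees with the log
step 7: acc = 11 + 13 = 24 -> checks out
step 8: acc = 24 - -5 = 29 -> checks out
step 9: acc = 29 + 8 = 37 -> confirmed correct
step 10: acc = 37 - 3 = 34 -> verified
step 11: acc = 34 + 11 = 45 -> exactly as logged
All steps check out; nothing to correct.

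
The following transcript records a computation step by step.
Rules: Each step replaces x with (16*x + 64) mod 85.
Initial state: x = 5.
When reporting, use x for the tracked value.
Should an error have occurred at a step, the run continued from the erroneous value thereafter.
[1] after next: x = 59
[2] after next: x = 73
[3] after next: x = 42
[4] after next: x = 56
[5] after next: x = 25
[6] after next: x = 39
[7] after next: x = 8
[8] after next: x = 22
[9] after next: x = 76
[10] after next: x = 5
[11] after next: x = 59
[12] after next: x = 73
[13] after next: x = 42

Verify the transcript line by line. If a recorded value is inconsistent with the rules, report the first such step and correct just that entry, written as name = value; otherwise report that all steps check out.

Recomputing the run from the initial state:
step 1: x = 59
step 2: x = 73
step 3: x = 42
step 4: x = 56
step 5: x = 25
step 6: x = 39
step 7: x = 8
step 8: x = 22
step 9: x = 76
step 10: x = 5
step 11: x = 59
step 12: x = 73
step 13: x = 42
This matches the transcript at every step.

no error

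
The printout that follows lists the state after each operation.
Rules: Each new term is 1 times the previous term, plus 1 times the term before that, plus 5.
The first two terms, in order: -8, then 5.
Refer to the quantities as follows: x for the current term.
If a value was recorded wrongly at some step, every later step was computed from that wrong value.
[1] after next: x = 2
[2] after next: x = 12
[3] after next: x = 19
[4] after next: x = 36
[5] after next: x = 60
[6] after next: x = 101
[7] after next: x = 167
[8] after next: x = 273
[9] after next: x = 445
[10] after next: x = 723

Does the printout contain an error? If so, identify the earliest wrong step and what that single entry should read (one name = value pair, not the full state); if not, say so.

Recomputing the run from the initial state:
step 1: x = 2
step 2: x = 12
step 3: x = 19
step 4: x = 36
step 5: x = 60
step 6: x = 101
step 7: x = 166
step 8: x = 272
step 9: x = 443
step 10: x = 720
The first disagreement with the printout is at step 7, where the value should be x = 166.

step 7, x = 166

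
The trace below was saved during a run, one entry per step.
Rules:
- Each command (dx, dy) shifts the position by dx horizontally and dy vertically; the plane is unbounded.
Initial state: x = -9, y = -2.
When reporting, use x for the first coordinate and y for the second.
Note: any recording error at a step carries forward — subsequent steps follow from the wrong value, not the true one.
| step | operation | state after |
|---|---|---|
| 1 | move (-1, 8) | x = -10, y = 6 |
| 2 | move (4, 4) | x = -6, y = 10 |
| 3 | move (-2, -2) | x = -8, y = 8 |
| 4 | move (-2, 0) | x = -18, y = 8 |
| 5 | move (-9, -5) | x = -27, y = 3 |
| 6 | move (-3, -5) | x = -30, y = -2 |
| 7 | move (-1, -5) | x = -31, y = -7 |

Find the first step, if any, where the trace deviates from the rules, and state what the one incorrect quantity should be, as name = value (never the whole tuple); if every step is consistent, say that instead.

Recomputing the run from the initial state:
step 1: x = -10, y = 6
step 2: x = -6, y = 10
step 3: x = -8, y = 8
step 4: x = -10, y = 8
step 5: x = -19, y = 3
step 6: x = -22, y = -2
step 7: x = -23, y = -7
The first disagreement with the trace is at step 4, where the value should be x = -10.

step 4, x = -10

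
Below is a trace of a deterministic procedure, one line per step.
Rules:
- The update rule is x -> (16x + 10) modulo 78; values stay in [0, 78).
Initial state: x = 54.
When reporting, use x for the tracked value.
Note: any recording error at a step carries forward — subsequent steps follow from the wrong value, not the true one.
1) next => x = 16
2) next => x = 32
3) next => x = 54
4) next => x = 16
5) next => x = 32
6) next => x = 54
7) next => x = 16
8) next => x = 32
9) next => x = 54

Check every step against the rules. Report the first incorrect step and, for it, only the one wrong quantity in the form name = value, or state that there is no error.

step 1: x = (16*54 + 10) mod 78 = 16 -> matches
step 2: x = (16*16 + 10) mod 78 = 32 -> same as recorded
step 3: x = (16*32 + 10) mod 78 = 54 -> confirmed correct
step 4: x = (16*54 + 10) mod 78 = 16 -> agrees with the trace
step 5: x = (16*16 + 10) mod 78 = 32 -> in agreement
step 6: x = (16*32 + 10) mod 78 = 54 -> exactly as logged
step 7: x = (16*54 + 10) mod 78 = 16 -> verified
step 8: x = (16*16 + 10) mod 78 = 32 -> verified
step 9: x = (16*32 + 10) mod 78 = 54 -> consistent with the trace
Each recorded entry agrees with the recomputation.

no error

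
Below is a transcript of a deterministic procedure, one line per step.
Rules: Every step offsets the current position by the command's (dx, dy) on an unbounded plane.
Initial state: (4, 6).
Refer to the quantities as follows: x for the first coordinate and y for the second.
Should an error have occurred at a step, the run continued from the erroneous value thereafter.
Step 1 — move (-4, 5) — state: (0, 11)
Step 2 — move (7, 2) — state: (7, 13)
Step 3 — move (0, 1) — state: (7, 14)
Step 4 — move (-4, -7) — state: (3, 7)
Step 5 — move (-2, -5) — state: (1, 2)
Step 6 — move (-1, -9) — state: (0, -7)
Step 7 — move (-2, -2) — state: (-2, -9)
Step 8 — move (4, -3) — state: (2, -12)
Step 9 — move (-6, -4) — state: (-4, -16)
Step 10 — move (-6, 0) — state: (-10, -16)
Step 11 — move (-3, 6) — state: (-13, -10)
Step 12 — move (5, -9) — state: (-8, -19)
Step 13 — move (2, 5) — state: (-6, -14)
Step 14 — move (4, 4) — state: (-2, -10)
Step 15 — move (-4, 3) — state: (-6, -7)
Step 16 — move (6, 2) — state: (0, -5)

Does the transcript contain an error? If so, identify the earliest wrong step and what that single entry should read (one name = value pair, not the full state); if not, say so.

step 1: x = 4 + (-4) = 0, y = 6 + (5) = 11 -> consistent with the transcript
step 2: x = 0 + (7) = 7, y = 11 + (2) = 13 -> matches
step 3: x = 7 + (0) = 7, y = 13 + (1) = 14 -> exactly as logged
step 4: x = 7 + (-4) = 3, y = 14 + (-7) = 7 -> in agreement
step 5: x = 3 + (-2) = 1, y = 7 + (-5) = 2 -> exactly as logged
step 6: x = 1 + (-1) = 0, y = 2 + (-9) = -7 -> no discrepancy
step 7: x = 0 + (-2) = -2, y = -7 + (-2) = -9 -> same as recorded
step 8: x = -2 + (4) = 2, y = -9 + (-3) = -12 -> verified
step 9: x = 2 + (-6) = -4, y = -12 + (-4) = -16 -> in agreement
step 10: x = -4 + (-6) = -10, y = -16 + (0) = -16 -> agrees with the transcript
step 11: x = -10 + (-3) = -13, y = -16 + (6) = -10 -> checks out
step 12: x = -13 + (5) = -8, y = -10 + (-9) = -19 -> in agreement
step 13: x = -8 + (2) = -6, y = -19 + (5) = -14 -> no discrepancy
step 14: x = -6 + (4) = -2, y = -14 + (4) = -10 -> checks out
step 15: x = -2 + (-4) = -6, y = -10 + (3) = -7 -> same as recorded
step 16: x = -6 + (6) = 0, y = -7 + (2) = -5 -> no discrepancy
The recomputation confirms every line.

no error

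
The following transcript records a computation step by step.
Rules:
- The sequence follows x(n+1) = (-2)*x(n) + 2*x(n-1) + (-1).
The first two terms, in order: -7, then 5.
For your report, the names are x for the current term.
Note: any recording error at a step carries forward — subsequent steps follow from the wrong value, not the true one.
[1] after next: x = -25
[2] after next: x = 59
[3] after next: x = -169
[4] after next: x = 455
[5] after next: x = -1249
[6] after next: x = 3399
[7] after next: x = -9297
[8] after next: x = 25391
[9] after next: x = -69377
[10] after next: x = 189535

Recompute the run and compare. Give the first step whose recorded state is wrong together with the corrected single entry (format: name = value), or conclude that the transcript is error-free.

step 6, x = 3407

Recomputing the run from the initial state:
step 1: x = -25
step 2: x = 59
step 3: x = -169
step 4: x = 455
step 5: x = -1249
step 6: x = 3407
step 7: x = -9313
step 8: x = 25439
step 9: x = -69505
step 10: x = 189887
The first disagreement with the transcript is at step 6, where the value should be x = 3407.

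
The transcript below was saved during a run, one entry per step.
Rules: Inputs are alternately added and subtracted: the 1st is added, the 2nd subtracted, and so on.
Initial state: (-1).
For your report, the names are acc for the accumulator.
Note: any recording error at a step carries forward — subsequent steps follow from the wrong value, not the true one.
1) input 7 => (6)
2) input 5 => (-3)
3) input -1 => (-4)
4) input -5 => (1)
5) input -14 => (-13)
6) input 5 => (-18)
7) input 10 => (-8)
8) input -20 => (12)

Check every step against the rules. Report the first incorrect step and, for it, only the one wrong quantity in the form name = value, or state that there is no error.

step 2, acc = 1

Step 1: acc = -1 + 7 = 6 — confirmed correct.
Step 2: acc = 6 - 5 = 1 — a discrepancy with the transcript.
That makes step 2 the first incorrect line — acc = 1 is what it should show.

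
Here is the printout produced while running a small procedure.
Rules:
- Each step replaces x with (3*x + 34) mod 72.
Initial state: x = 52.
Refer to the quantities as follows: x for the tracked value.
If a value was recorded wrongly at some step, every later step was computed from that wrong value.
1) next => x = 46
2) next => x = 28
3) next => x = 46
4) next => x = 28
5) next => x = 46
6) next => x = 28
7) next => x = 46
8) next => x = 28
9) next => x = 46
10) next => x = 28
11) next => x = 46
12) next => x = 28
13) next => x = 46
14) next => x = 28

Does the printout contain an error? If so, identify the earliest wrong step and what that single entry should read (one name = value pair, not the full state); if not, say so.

Recomputing the run from the initial state:
step 1: x = 46
step 2: x = 28
step 3: x = 46
step 4: x = 28
step 5: x = 46
step 6: x = 28
step 7: x = 46
step 8: x = 28
step 9: x = 46
step 10: x = 28
step 11: x = 46
step 12: x = 28
step 13: x = 46
step 14: x = 28
This matches the printout at every step.

no error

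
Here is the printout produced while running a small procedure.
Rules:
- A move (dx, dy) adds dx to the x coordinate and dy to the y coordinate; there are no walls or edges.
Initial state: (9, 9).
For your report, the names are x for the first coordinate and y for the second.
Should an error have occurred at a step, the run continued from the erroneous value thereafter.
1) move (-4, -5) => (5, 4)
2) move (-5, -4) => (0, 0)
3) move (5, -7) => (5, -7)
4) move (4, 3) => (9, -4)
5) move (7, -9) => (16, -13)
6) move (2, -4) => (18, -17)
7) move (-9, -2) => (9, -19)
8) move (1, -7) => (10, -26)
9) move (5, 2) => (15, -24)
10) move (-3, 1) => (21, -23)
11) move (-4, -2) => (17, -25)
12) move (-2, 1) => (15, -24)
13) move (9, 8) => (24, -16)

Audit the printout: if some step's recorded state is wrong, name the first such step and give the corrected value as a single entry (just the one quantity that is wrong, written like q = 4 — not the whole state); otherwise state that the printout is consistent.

step 10, x = 12

1. x = 9 + (-4) = 5, y = 9 + (-5) = 4 (agrees with the printout)
2. x = 5 + (-5) = 0, y = 4 + (-4) = 0 (matches)
3. x = 0 + (5) = 5, y = 0 + (-7) = -7 (no discrepancy)
4. x = 5 + (4) = 9, y = -7 + (3) = -4 (checks out)
5. x = 9 + (7) = 16, y = -4 + (-9) = -13 (matches)
6. x = 16 + (2) = 18, y = -13 + (-4) = -17 (same as recorded)
7. x = 18 + (-9) = 9, y = -17 + (-2) = -19 (confirmed correct)
8. x = 9 + (1) = 10, y = -19 + (-7) = -26 (consistent with the printout)
9. x = 10 + (5) = 15, y = -26 + (2) = -24 (confirmed correct)
10. x = 15 + (-3) = 12, y = -24 + (1) = -23 (the printout has a different value)
So the first discrepancy is step 10, where the right value is x = 12.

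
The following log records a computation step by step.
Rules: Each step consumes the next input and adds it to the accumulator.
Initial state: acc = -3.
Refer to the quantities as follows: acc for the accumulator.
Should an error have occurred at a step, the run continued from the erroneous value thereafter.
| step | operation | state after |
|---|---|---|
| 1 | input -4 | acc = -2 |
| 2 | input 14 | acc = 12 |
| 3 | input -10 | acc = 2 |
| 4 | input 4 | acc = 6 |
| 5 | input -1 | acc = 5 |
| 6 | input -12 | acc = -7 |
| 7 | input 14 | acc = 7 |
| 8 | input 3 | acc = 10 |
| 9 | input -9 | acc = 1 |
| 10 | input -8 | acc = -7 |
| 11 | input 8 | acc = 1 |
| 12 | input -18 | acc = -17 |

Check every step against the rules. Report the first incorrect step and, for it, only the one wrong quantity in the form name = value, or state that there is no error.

step 1, acc = -7

Step 1: acc = -3 + -4 = -7 — this is not what the log shows.
That makes step 1 the first incorrect line — acc = -7 is what it should show.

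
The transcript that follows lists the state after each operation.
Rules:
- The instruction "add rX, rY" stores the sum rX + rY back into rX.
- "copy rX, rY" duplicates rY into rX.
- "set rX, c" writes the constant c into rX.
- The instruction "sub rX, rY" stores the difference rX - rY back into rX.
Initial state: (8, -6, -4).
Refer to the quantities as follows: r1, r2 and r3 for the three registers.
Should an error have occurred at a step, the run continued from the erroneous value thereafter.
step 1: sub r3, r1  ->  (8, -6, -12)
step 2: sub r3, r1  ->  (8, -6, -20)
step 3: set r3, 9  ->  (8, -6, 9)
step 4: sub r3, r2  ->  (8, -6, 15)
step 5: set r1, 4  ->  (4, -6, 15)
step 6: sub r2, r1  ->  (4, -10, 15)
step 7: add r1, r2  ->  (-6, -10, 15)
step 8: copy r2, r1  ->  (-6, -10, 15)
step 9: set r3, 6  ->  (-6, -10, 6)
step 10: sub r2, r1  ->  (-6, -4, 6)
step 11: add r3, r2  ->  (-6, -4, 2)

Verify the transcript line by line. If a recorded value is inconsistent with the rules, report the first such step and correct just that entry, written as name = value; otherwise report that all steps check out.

step 8, r2 = -6

Recomputing the run from the initial state:
step 1: r1 = 8, r2 = -6, r3 = -12
step 2: r1 = 8, r2 = -6, r3 = -20
step 3: r1 = 8, r2 = -6, r3 = 9
step 4: r1 = 8, r2 = -6, r3 = 15
step 5: r1 = 4, r2 = -6, r3 = 15
step 6: r1 = 4, r2 = -10, r3 = 15
step 7: r1 = -6, r2 = -10, r3 = 15
step 8: r1 = -6, r2 = -6, r3 = 15
step 9: r1 = -6, r2 = -6, r3 = 6
step 10: r1 = -6, r2 = 0, r3 = 6
step 11: r1 = -6, r2 = 0, r3 = 6
The first disagreement with the transcript is at step 8, where the value should be r2 = -6.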